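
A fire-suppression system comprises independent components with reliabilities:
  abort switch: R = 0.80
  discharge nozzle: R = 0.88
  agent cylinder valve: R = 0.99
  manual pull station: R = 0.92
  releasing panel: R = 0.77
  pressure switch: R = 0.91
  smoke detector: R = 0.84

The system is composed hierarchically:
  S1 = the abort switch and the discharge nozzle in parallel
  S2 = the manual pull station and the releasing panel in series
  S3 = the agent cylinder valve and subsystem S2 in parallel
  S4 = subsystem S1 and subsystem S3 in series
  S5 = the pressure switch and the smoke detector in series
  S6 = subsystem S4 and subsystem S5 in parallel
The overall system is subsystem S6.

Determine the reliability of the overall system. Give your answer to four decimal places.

0.9937

Parallel (abort switch and discharge nozzle): 1 − (1 − 0.800000)(1 − 0.880000) = 0.976000
Series (manual pull station and releasing panel): 0.920000 × 0.770000 = 0.708400
Parallel (agent cylinder valve and [0.708400]): 1 − (1 − 0.990000)(1 − 0.708400) = 0.997084
Series ([0.976000] and [0.997084]): 0.976000 × 0.997084 = 0.973154
Series (pressure switch and smoke detector): 0.910000 × 0.840000 = 0.764400
Parallel ([0.973154] and [0.764400]): 1 − (1 − 0.973154)(1 − 0.764400) = 0.9937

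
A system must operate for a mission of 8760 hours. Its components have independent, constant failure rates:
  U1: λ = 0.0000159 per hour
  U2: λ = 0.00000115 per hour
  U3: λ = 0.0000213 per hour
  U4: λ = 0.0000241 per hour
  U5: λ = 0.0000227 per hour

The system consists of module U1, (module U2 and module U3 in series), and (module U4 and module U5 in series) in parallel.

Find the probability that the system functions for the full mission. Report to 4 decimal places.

0.9922

R(U1) = exp(−0.0000159 × 8760) = 0.869981
R(U2) = exp(−0.00000115 × 8760) = 0.989977
R(U3) = exp(−0.0000213 × 8760) = 0.829786
R(U4) = exp(−0.0000241 × 8760) = 0.809680
R(U5) = exp(−0.0000227 × 8760) = 0.819671
Series (U2 and U3): 0.989977 × 0.829786 = 0.821469
Series (U4 and U5): 0.809680 × 0.819671 = 0.663671
Parallel (U1, [0.821469], and [0.663671]): 1 − (1 − 0.869981)(1 − 0.821469)(1 − 0.663671) = 0.9922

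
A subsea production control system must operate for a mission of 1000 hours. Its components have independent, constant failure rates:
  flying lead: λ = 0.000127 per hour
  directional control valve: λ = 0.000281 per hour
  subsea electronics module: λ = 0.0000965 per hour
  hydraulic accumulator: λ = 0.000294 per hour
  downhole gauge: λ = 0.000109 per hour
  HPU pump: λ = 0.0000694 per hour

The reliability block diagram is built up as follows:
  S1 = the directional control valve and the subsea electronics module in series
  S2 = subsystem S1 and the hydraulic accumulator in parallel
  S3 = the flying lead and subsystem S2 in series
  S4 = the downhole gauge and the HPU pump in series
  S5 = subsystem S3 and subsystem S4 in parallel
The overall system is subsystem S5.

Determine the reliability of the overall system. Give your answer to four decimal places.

0.9690

R(flying lead) = exp(−0.000127 × 1000) = 0.880734
R(directional control valve) = exp(−0.000281 × 1000) = 0.755028
R(subsea electronics module) = exp(−0.0000965 × 1000) = 0.908010
R(hydraulic accumulator) = exp(−0.000294 × 1000) = 0.745276
R(downhole gauge) = exp(−0.000109 × 1000) = 0.896730
R(HPU pump) = exp(−0.0000694 × 1000) = 0.932953
Series (directional control valve and subsea electronics module): 0.755028 × 0.908010 = 0.685573
Parallel ([0.685573] and hydraulic accumulator): 1 − (1 − 0.685573)(1 − 0.745276) = 0.919908
Series (flying lead and [0.919908]): 0.880734 × 0.919908 = 0.810194
Series (downhole gauge and HPU pump): 0.896730 × 0.932953 = 0.836607
Parallel ([0.810194] and [0.836607]): 1 − (1 − 0.810194)(1 − 0.836607) = 0.9690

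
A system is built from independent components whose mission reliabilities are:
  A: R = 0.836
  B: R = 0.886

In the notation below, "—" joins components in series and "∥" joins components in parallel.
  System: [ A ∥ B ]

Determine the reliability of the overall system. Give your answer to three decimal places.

Parallel (A and B): 1 − (1 − 0.83600)(1 − 0.88600) = 0.981

0.981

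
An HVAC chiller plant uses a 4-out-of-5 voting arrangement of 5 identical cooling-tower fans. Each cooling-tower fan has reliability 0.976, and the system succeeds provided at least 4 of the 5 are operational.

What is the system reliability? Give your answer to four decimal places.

R = Σ_{i=4}^{5} C(5,i) p^i (1−p)^{5−i} with p = 0.976
C(5,4)·0.976^4·0.024^1 = 0.108888
C(5,5)·0.976^5·0.024^0 = 0.885623
Sum = 0.9945

0.9945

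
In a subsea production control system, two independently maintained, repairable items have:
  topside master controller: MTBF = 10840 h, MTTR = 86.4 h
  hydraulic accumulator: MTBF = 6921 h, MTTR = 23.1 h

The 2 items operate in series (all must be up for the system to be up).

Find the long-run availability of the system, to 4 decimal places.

0.9888

A(topside master controller) = MTBF/(MTBF+MTTR) = 10840/(10840+86.4) = 0.992093
A(hydraulic accumulator) = MTBF/(MTBF+MTTR) = 6921/(6921+23.1) = 0.996673
Series availability: 0.992093 × 0.996673 = 0.9888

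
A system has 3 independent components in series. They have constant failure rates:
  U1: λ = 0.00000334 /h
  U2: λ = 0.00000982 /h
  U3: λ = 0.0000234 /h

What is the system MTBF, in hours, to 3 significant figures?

Series of exponential components: λ_sys = Σ λ_i
λ_sys = 0.00000334 + 0.00000982 + 0.0000234 = 3.6560e-05 /h
MTBF = 1 / λ_sys = 27400 h

27400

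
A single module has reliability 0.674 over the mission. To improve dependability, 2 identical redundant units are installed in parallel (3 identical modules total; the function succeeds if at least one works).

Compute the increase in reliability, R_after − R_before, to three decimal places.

R_before = 0.674
R_after = 1 − (1 − 0.674)^3 = 0.965
ΔR = 0.965 − 0.674 = 0.291

0.291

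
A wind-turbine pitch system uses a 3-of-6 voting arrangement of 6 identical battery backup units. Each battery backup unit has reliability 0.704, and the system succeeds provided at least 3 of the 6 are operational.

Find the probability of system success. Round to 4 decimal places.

0.9327

R = Σ_{i=3}^{6} C(6,i) p^i (1−p)^{6−i} with p = 0.704
C(6,3)·0.704^3·0.296^3 = 0.180977
C(6,4)·0.704^4·0.296^2 = 0.322824
C(6,5)·0.704^5·0.296^1 = 0.307119
C(6,6)·0.704^6·0.296^0 = 0.121741
Sum = 0.9327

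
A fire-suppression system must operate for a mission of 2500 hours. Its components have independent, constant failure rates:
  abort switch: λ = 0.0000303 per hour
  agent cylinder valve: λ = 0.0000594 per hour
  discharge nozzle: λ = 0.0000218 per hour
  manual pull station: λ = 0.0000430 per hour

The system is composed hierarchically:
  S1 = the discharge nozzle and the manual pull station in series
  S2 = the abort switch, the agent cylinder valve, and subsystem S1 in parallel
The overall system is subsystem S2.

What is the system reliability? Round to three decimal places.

R(abort switch) = exp(−0.0000303 × 2500) = 0.92705
R(agent cylinder valve) = exp(−0.0000594 × 2500) = 0.86200
R(discharge nozzle) = exp(−0.0000218 × 2500) = 0.94696
R(manual pull station) = exp(−0.0000430 × 2500) = 0.89808
Series (discharge nozzle and manual pull station): 0.94696 × 0.89808 = 0.85045
Parallel (abort switch, agent cylinder valve, and [0.85045]): 1 − (1 − 0.92705)(1 − 0.86200)(1 − 0.85045) = 0.998

0.998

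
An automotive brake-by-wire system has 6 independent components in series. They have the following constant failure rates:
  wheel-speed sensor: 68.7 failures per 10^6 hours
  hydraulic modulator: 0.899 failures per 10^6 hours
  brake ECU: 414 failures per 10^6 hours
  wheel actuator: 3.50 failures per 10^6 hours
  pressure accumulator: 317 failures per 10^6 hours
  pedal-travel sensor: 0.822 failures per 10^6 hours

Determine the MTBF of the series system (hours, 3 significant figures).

1240

Series of exponential components: λ_sys = Σ λ_i
λ_sys = 0.0000687 + 0.000000899 + 0.000414 + 0.00000350 + 0.000317 + 0.000000822 = 8.0492e-04 /h
MTBF = 1 / λ_sys = 1240 h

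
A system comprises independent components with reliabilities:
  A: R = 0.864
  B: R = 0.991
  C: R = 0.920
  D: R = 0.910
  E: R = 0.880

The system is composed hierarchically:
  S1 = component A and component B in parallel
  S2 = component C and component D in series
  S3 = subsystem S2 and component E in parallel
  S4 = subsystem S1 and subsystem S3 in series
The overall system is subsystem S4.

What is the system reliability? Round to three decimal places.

0.979

Parallel (A and B): 1 − (1 − 0.86400)(1 − 0.99100) = 0.99878
Series (C and D): 0.92000 × 0.91000 = 0.83720
Parallel ([0.83720] and E): 1 − (1 − 0.83720)(1 − 0.88000) = 0.98046
Series ([0.99878] and [0.98046]): 0.99878 × 0.98046 = 0.979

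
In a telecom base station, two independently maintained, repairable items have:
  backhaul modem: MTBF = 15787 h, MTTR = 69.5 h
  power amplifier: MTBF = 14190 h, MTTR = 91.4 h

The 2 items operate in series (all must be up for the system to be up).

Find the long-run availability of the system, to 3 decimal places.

0.989

A(backhaul modem) = MTBF/(MTBF+MTTR) = 15787/(15787+69.5) = 0.995617
A(power amplifier) = MTBF/(MTBF+MTTR) = 14190/(14190+91.4) = 0.993600
Series availability: 0.995617 × 0.993600 = 0.989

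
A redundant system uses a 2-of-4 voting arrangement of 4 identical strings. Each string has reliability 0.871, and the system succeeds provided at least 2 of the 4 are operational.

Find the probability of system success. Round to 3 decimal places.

R = Σ_{i=2}^{4} C(4,i) p^i (1−p)^{4−i} with p = 0.871
C(4,2)·0.871^2·0.129^2 = 0.07575
C(4,3)·0.871^3·0.129^1 = 0.34096
C(4,4)·0.871^4·0.129^0 = 0.57554
Sum = 0.992

0.992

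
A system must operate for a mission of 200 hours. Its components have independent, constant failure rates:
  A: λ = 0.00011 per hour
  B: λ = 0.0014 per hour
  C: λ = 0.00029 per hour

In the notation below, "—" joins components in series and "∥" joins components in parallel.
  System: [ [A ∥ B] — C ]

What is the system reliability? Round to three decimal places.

R(A) = exp(−0.00011 × 200) = 0.97824
R(B) = exp(−0.0014 × 200) = 0.75578
R(C) = exp(−0.00029 × 200) = 0.94365
Parallel (A and B): 1 − (1 − 0.97824)(1 − 0.75578) = 0.99469
Series ([0.99469] and C): 0.99469 × 0.94365 = 0.939

0.939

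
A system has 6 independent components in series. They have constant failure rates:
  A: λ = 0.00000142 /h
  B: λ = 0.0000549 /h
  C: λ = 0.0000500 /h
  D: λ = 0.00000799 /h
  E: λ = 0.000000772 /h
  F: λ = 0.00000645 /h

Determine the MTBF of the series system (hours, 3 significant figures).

8230

Series of exponential components: λ_sys = Σ λ_i
λ_sys = 0.00000142 + 0.0000549 + 0.0000500 + 0.00000799 + 0.000000772 + 0.00000645 = 1.2153e-04 /h
MTBF = 1 / λ_sys = 8230 h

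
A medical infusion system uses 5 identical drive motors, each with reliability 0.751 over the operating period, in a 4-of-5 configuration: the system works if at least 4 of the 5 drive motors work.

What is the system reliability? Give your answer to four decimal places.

0.6349

R = Σ_{i=4}^{5} C(5,i) p^i (1−p)^{5−i} with p = 0.751
C(5,4)·0.751^4·0.249^1 = 0.396031
C(5,5)·0.751^5·0.249^0 = 0.238891
Sum = 0.6349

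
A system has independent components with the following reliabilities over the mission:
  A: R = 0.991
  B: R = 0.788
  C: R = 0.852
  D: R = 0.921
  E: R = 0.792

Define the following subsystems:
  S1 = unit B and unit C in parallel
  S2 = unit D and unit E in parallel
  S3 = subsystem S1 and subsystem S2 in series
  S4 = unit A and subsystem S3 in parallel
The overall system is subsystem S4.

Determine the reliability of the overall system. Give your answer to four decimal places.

0.9996

Parallel (B and C): 1 − (1 − 0.788000)(1 − 0.852000) = 0.968624
Parallel (D and E): 1 − (1 − 0.921000)(1 − 0.792000) = 0.983568
Series ([0.968624] and [0.983568]): 0.968624 × 0.983568 = 0.952708
Parallel (A and [0.952708]): 1 − (1 − 0.991000)(1 − 0.952708) = 0.9996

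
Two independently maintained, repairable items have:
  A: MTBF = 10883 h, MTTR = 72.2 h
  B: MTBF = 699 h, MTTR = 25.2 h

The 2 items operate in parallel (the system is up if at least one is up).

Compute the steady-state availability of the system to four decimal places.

A(A) = MTBF/(MTBF+MTTR) = 10883/(10883+72.2) = 0.993410
A(B) = MTBF/(MTBF+MTTR) = 699/(699+25.2) = 0.965203
Parallel availability: 1 − (1 − 0.993410)(1 − 0.965203) = 0.9998

0.9998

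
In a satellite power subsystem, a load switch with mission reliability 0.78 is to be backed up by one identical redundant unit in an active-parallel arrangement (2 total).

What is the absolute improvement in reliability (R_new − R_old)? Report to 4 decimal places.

R_before = 0.78
R_after = 1 − (1 − 0.78)^2 = 0.9516
ΔR = 0.9516 − 0.78 = 0.1716

0.1716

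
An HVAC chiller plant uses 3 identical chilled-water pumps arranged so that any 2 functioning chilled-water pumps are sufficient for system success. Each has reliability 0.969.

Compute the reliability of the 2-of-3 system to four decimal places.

R = Σ_{i=2}^{3} C(3,i) p^i (1−p)^{3−i} with p = 0.969
C(3,2)·0.969^2·0.031^1 = 0.087323
C(3,3)·0.969^3·0.031^0 = 0.909853
Sum = 0.9972

0.9972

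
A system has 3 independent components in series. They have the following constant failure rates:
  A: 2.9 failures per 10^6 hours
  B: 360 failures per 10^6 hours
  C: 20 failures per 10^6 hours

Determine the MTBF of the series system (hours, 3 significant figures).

Series of exponential components: λ_sys = Σ λ_i
λ_sys = 0.0000029 + 0.00036 + 0.000020 = 3.8290e-04 /h
MTBF = 1 / λ_sys = 2610 h

2610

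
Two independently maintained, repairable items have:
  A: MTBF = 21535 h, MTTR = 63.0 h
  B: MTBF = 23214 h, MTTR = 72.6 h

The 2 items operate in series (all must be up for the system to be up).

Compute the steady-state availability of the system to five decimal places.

A(A) = MTBF/(MTBF+MTTR) = 21535/(21535+63.0) = 0.997083
A(B) = MTBF/(MTBF+MTTR) = 23214/(23214+72.6) = 0.996882
Series availability: 0.997083 × 0.996882 = 0.99397

0.99397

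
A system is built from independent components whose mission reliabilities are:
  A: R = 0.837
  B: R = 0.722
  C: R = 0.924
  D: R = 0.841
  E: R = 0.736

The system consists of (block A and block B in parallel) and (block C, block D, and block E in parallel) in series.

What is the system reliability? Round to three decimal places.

0.952

Parallel (A and B): 1 − (1 − 0.83700)(1 − 0.72200) = 0.95469
Parallel (C, D, and E): 1 − (1 − 0.92400)(1 − 0.84100)(1 − 0.73600) = 0.99681
Series ([0.95469] and [0.99681]): 0.95469 × 0.99681 = 0.952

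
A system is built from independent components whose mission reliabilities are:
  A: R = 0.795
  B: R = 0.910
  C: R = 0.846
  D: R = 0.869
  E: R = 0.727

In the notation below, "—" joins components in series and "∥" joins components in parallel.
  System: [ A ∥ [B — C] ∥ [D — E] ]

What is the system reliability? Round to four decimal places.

0.9826

Series (B and C): 0.910000 × 0.846000 = 0.769860
Series (D and E): 0.869000 × 0.727000 = 0.631763
Parallel (A, [0.769860], and [0.631763]): 1 − (1 − 0.795000)(1 − 0.769860)(1 − 0.631763) = 0.9826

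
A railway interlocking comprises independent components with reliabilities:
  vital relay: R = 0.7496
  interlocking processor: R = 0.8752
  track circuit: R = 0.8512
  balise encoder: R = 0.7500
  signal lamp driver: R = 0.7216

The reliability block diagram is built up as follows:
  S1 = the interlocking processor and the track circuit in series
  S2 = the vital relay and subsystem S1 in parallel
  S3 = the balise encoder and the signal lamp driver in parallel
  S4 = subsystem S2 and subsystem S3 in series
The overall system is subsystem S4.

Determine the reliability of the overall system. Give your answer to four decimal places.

Series (interlocking processor and track circuit): 0.875200 × 0.851200 = 0.744970
Parallel (vital relay and [0.744970]): 1 − (1 − 0.749600)(1 − 0.744970) = 0.936140
Parallel (balise encoder and signal lamp driver): 1 − (1 − 0.750000)(1 − 0.721600) = 0.930400
Series ([0.936140] and [0.930400]): 0.936140 × 0.930400 = 0.8710

0.8710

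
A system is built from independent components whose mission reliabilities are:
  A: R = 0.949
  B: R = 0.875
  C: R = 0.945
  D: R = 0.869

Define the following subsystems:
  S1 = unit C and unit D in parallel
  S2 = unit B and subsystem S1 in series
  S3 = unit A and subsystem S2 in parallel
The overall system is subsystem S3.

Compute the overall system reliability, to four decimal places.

Parallel (C and D): 1 − (1 − 0.945000)(1 − 0.869000) = 0.992795
Series (B and [0.992795]): 0.875000 × 0.992795 = 0.868696
Parallel (A and [0.868696]): 1 − (1 − 0.949000)(1 − 0.868696) = 0.9933

0.9933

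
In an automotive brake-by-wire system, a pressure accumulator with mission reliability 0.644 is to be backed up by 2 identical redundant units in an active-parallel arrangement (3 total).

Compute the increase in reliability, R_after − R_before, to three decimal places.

0.311

R_before = 0.644
R_after = 1 − (1 − 0.644)^3 = 0.955
ΔR = 0.955 − 0.644 = 0.311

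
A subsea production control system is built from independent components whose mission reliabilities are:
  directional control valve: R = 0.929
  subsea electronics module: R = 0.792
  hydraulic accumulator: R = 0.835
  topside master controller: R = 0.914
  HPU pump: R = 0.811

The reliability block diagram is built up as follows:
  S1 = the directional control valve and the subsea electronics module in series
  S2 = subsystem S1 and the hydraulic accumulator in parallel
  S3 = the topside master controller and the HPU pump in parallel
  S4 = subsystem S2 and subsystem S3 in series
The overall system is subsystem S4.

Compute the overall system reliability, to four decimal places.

0.9409

Series (directional control valve and subsea electronics module): 0.929000 × 0.792000 = 0.735768
Parallel ([0.735768] and hydraulic accumulator): 1 − (1 − 0.735768)(1 − 0.835000) = 0.956402
Parallel (topside master controller and HPU pump): 1 − (1 − 0.914000)(1 − 0.811000) = 0.983746
Series ([0.956402] and [0.983746]): 0.956402 × 0.983746 = 0.9409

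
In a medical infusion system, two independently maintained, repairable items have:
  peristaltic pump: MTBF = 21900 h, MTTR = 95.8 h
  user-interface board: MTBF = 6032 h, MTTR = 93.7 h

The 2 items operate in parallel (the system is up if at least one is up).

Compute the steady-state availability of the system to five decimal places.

0.99993

A(peristaltic pump) = MTBF/(MTBF+MTTR) = 21900/(21900+95.8) = 0.995645
A(user-interface board) = MTBF/(MTBF+MTTR) = 6032/(6032+93.7) = 0.984704
Parallel availability: 1 − (1 − 0.995645)(1 − 0.984704) = 0.99993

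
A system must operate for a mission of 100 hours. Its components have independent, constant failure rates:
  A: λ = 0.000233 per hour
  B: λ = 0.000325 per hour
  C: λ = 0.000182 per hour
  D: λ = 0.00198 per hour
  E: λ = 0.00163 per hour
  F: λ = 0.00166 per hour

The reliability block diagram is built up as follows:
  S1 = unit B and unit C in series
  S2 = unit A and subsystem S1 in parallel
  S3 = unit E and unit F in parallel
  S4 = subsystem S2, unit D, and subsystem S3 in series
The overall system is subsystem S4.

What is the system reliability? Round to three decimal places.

R(A) = exp(−0.000233 × 100) = 0.97697
R(B) = exp(−0.000325 × 100) = 0.96802
R(C) = exp(−0.000182 × 100) = 0.98196
R(D) = exp(−0.00198 × 100) = 0.82037
R(E) = exp(−0.00163 × 100) = 0.84959
R(F) = exp(−0.00166 × 100) = 0.84705
Series (B and C): 0.96802 × 0.98196 = 0.95056
Parallel (A and [0.95056]): 1 − (1 − 0.97697)(1 − 0.95056) = 0.99886
Parallel (E and F): 1 − (1 − 0.84959)(1 − 0.84705) = 0.97699
Series ([0.99886], D, and [0.97699]): 0.99886 × 0.82037 × 0.97699 = 0.801

0.801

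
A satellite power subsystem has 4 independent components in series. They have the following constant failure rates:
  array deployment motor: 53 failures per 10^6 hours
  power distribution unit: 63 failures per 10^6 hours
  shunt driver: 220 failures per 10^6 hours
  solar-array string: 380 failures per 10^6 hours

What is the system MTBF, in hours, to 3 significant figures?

Series of exponential components: λ_sys = Σ λ_i
λ_sys = 0.000053 + 0.000063 + 0.00022 + 0.00038 = 7.1600e-04 /h
MTBF = 1 / λ_sys = 1400 h

1400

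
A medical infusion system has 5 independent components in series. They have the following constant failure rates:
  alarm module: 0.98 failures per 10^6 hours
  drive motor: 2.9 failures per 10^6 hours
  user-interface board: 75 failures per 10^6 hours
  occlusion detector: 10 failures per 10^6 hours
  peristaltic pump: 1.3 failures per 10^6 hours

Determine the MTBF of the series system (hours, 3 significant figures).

11100

Series of exponential components: λ_sys = Σ λ_i
λ_sys = 0.00000098 + 0.0000029 + 0.000075 + 0.000010 + 0.0000013 = 9.0180e-05 /h
MTBF = 1 / λ_sys = 11100 h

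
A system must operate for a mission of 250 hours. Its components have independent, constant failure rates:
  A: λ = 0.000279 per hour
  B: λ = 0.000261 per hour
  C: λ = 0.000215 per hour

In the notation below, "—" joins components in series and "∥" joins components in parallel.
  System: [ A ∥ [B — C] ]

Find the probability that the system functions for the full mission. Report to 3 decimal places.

R(A) = exp(−0.000279 × 250) = 0.93263
R(B) = exp(−0.000261 × 250) = 0.93683
R(C) = exp(−0.000215 × 250) = 0.94767
Series (B and C): 0.93683 × 0.94767 = 0.88781
Parallel (A and [0.88781]): 1 − (1 − 0.93263)(1 − 0.88781) = 0.992

0.992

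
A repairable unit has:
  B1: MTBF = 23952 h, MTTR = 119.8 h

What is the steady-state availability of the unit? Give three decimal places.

0.995

A(B1) = MTBF/(MTBF+MTTR) = 23952/(23952+119.8) = 0.995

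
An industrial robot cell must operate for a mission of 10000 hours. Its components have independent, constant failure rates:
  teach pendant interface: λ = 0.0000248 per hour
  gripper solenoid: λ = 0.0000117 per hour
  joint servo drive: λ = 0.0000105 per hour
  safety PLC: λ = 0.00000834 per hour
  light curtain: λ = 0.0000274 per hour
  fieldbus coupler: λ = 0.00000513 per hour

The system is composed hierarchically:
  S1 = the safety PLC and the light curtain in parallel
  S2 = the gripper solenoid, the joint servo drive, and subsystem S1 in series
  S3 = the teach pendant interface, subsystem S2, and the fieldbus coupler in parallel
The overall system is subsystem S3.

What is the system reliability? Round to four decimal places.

0.9976

R(teach pendant interface) = exp(−0.0000248 × 10000) = 0.780360
R(gripper solenoid) = exp(−0.0000117 × 10000) = 0.889585
R(joint servo drive) = exp(−0.0000105 × 10000) = 0.900325
R(safety PLC) = exp(−0.00000834 × 10000) = 0.919983
R(light curtain) = exp(−0.0000274 × 10000) = 0.760332
R(fieldbus coupler) = exp(−0.00000513 × 10000) = 0.949994
Parallel (safety PLC and light curtain): 1 − (1 − 0.919983)(1 − 0.760332) = 0.980822
Series (gripper solenoid, joint servo drive, and [0.980822]): 0.889585 × 0.900325 × 0.980822 = 0.785556
Parallel (teach pendant interface, [0.785556], and fieldbus coupler): 1 − (1 − 0.780360)(1 − 0.785556)(1 − 0.949994) = 0.9976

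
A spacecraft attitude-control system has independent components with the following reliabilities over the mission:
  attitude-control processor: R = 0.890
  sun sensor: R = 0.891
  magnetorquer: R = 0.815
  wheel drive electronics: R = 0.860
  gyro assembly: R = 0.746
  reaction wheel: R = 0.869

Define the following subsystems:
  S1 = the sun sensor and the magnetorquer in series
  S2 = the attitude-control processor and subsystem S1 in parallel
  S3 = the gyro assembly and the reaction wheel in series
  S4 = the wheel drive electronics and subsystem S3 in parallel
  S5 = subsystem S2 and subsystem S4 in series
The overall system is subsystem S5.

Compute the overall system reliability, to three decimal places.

0.922

Series (sun sensor and magnetorquer): 0.89100 × 0.81500 = 0.72617
Parallel (attitude-control processor and [0.72617]): 1 − (1 − 0.89000)(1 − 0.72617) = 0.96988
Series (gyro assembly and reaction wheel): 0.74600 × 0.86900 = 0.64827
Parallel (wheel drive electronics and [0.64827]): 1 − (1 − 0.86000)(1 − 0.64827) = 0.95076
Series ([0.96988] and [0.95076]): 0.96988 × 0.95076 = 0.922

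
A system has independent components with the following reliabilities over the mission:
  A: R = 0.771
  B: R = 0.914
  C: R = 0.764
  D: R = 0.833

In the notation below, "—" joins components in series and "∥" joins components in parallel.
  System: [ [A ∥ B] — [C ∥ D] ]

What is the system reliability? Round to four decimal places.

0.9417

Parallel (A and B): 1 − (1 − 0.771000)(1 − 0.914000) = 0.980306
Parallel (C and D): 1 − (1 − 0.764000)(1 − 0.833000) = 0.960588
Series ([0.980306] and [0.960588]): 0.980306 × 0.960588 = 0.9417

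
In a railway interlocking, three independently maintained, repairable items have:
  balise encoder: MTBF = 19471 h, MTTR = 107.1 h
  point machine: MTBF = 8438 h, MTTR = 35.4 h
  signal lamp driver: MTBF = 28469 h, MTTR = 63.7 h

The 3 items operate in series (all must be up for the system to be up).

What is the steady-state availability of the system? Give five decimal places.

0.98816

A(balise encoder) = MTBF/(MTBF+MTTR) = 19471/(19471+107.1) = 0.994530
A(point machine) = MTBF/(MTBF+MTTR) = 8438/(8438+35.4) = 0.995822
A(signal lamp driver) = MTBF/(MTBF+MTTR) = 28469/(28469+63.7) = 0.997767
Series availability: 0.994530 × 0.995822 × 0.997767 = 0.98816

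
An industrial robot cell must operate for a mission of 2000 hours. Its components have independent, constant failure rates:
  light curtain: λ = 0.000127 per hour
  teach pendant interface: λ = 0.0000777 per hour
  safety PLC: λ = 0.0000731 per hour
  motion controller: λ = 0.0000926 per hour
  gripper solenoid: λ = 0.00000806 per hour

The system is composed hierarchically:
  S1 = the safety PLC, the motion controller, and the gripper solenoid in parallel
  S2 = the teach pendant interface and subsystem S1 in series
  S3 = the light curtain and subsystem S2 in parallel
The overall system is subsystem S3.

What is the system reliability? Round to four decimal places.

R(light curtain) = exp(−0.000127 × 2000) = 0.775692
R(teach pendant interface) = exp(−0.0000777 × 2000) = 0.856073
R(safety PLC) = exp(−0.0000731 × 2000) = 0.863985
R(motion controller) = exp(−0.0000926 × 2000) = 0.830938
R(gripper solenoid) = exp(−0.00000806 × 2000) = 0.984009
Parallel (safety PLC, motion controller, and gripper solenoid): 1 − (1 − 0.863985)(1 − 0.830938)(1 − 0.984009) = 0.999632
Series (teach pendant interface and [0.999632]): 0.856073 × 0.999632 = 0.855758
Parallel (light curtain and [0.855758]): 1 − (1 − 0.775692)(1 − 0.855758) = 0.9676

0.9676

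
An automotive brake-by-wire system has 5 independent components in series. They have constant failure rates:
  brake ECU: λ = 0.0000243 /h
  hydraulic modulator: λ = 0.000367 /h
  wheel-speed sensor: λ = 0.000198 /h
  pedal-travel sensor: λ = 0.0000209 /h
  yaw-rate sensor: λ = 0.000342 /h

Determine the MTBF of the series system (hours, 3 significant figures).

Series of exponential components: λ_sys = Σ λ_i
λ_sys = 0.0000243 + 0.000367 + 0.000198 + 0.0000209 + 0.000342 = 9.5220e-04 /h
MTBF = 1 / λ_sys = 1050 h

1050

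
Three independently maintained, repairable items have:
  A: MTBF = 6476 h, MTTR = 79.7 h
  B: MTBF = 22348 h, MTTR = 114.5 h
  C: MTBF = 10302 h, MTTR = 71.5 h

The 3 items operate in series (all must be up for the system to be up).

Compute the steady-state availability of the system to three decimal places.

0.976

A(A) = MTBF/(MTBF+MTTR) = 6476/(6476+79.7) = 0.987843
A(B) = MTBF/(MTBF+MTTR) = 22348/(22348+114.5) = 0.994903
A(C) = MTBF/(MTBF+MTTR) = 10302/(10302+71.5) = 0.993107
Series availability: 0.987843 × 0.994903 × 0.993107 = 0.976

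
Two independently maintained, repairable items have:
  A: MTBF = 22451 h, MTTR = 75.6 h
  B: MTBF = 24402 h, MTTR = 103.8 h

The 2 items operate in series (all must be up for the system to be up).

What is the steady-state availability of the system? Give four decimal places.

A(A) = MTBF/(MTBF+MTTR) = 22451/(22451+75.6) = 0.996644
A(B) = MTBF/(MTBF+MTTR) = 24402/(24402+103.8) = 0.995764
Series availability: 0.996644 × 0.995764 = 0.9924

0.9924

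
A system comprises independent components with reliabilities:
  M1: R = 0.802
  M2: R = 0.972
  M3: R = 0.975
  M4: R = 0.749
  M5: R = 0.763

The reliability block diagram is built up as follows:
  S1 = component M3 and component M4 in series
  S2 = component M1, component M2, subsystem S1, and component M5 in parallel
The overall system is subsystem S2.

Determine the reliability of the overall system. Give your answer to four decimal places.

0.9996

Series (M3 and M4): 0.975000 × 0.749000 = 0.730275
Parallel (M1, M2, [0.730275], and M5): 1 − (1 − 0.802000)(1 − 0.972000)(1 − 0.730275)(1 − 0.763000) = 0.9996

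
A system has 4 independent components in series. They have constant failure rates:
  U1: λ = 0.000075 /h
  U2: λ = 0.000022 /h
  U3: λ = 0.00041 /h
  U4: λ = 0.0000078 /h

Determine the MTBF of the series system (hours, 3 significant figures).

Series of exponential components: λ_sys = Σ λ_i
λ_sys = 0.000075 + 0.000022 + 0.00041 + 0.0000078 = 5.1480e-04 /h
MTBF = 1 / λ_sys = 1940 h

1940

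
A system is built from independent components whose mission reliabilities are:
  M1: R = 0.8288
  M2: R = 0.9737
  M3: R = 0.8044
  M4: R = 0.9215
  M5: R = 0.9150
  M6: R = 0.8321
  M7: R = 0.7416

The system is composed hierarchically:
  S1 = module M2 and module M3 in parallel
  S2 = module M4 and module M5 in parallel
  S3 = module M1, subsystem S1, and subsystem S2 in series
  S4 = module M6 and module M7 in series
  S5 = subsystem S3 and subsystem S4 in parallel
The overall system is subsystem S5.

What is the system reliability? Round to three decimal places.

0.931

Parallel (M2 and M3): 1 − (1 − 0.97370)(1 − 0.80440) = 0.99486
Parallel (M4 and M5): 1 − (1 − 0.92150)(1 − 0.91500) = 0.99333
Series (M1, [0.99486], and [0.99333]): 0.82880 × 0.99486 × 0.99333 = 0.81904
Series (M6 and M7): 0.83210 × 0.74160 = 0.61709
Parallel ([0.81904] and [0.61709]): 1 − (1 − 0.81904)(1 − 0.61709) = 0.931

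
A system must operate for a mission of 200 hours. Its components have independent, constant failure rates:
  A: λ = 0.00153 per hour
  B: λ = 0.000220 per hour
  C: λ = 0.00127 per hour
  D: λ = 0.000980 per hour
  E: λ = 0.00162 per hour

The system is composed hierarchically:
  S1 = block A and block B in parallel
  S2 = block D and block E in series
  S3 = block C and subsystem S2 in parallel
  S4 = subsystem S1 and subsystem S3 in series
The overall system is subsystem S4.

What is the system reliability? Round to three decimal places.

0.899

R(A) = exp(−0.00153 × 200) = 0.73639
R(B) = exp(−0.000220 × 200) = 0.95695
R(C) = exp(−0.00127 × 200) = 0.77569
R(D) = exp(−0.000980 × 200) = 0.82201
R(E) = exp(−0.00162 × 200) = 0.72325
Parallel (A and B): 1 − (1 − 0.73639)(1 − 0.95695) = 0.98865
Series (D and E): 0.82201 × 0.72325 = 0.59452
Parallel (C and [0.59452]): 1 − (1 − 0.77569)(1 − 0.59452) = 0.90905
Series ([0.98865] and [0.90905]): 0.98865 × 0.90905 = 0.899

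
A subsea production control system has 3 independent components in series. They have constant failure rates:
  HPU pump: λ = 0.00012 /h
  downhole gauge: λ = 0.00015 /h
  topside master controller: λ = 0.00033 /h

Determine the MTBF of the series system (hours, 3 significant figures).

Series of exponential components: λ_sys = Σ λ_i
λ_sys = 0.00012 + 0.00015 + 0.00033 = 6.0000e-04 /h
MTBF = 1 / λ_sys = 1670 h

1670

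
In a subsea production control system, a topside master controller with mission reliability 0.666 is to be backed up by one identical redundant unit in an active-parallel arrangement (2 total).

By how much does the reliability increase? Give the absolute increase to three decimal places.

R_before = 0.666
R_after = 1 − (1 − 0.666)^2 = 0.888
ΔR = 0.888 − 0.666 = 0.222

0.222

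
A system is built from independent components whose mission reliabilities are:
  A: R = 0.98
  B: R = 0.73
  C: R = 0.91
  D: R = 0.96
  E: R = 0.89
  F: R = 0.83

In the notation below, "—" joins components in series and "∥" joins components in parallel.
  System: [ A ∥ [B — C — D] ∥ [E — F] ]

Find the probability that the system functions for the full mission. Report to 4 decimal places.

0.9981

Series (B, C, and D): 0.730000 × 0.910000 × 0.960000 = 0.637728
Series (E and F): 0.890000 × 0.830000 = 0.738700
Parallel (A, [0.637728], and [0.738700]): 1 − (1 − 0.980000)(1 − 0.637728)(1 − 0.738700) = 0.9981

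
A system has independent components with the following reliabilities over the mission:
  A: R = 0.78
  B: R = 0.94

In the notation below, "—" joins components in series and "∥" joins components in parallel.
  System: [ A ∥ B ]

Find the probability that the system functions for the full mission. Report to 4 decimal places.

Parallel (A and B): 1 − (1 − 0.780000)(1 − 0.940000) = 0.9868

0.9868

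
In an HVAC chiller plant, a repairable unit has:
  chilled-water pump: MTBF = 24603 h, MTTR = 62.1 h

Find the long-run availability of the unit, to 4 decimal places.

0.9975

A(chilled-water pump) = MTBF/(MTBF+MTTR) = 24603/(24603+62.1) = 0.9975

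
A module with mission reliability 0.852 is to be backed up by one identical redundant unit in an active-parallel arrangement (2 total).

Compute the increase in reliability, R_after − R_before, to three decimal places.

R_before = 0.852
R_after = 1 − (1 − 0.852)^2 = 0.978
ΔR = 0.978 − 0.852 = 0.126

0.126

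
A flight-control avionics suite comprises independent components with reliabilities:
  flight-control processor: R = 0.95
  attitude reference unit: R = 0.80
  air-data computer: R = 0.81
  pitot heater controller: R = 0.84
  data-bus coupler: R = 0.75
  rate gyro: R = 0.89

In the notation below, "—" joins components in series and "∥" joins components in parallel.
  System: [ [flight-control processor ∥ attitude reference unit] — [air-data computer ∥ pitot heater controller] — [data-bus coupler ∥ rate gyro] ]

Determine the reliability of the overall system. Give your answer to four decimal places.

0.9335

Parallel (flight-control processor and attitude reference unit): 1 − (1 − 0.950000)(1 − 0.800000) = 0.990000
Parallel (air-data computer and pitot heater controller): 1 − (1 − 0.810000)(1 − 0.840000) = 0.969600
Parallel (data-bus coupler and rate gyro): 1 − (1 − 0.750000)(1 − 0.890000) = 0.972500
Series ([0.990000], [0.969600], and [0.972500]): 0.990000 × 0.969600 × 0.972500 = 0.9335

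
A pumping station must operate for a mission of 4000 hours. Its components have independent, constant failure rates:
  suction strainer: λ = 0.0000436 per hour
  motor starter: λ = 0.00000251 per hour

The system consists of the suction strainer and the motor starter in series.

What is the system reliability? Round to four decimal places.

R(suction strainer) = exp(−0.0000436 × 4000) = 0.839961
R(motor starter) = exp(−0.00000251 × 4000) = 0.990010
Series (suction strainer and motor starter): 0.839961 × 0.990010 = 0.8316

0.8316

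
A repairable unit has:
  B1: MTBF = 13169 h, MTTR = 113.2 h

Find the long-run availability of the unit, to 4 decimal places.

A(B1) = MTBF/(MTBF+MTTR) = 13169/(13169+113.2) = 0.9915

0.9915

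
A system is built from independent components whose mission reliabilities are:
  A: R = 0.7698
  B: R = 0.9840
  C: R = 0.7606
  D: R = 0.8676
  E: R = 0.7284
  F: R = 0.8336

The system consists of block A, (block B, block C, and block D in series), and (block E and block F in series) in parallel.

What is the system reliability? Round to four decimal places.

0.9683

Series (B, C, and D): 0.984000 × 0.760600 × 0.867600 = 0.649338
Series (E and F): 0.728400 × 0.833600 = 0.607194
Parallel (A, [0.649338], and [0.607194]): 1 − (1 − 0.769800)(1 − 0.649338)(1 − 0.607194) = 0.9683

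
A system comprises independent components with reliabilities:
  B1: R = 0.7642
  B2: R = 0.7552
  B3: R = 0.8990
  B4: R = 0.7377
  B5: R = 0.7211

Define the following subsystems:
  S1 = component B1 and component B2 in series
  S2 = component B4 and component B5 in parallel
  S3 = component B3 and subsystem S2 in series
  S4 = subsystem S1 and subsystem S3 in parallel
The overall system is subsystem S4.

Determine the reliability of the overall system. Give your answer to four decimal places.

0.9295

Series (B1 and B2): 0.764200 × 0.755200 = 0.577124
Parallel (B4 and B5): 1 − (1 − 0.737700)(1 − 0.721100) = 0.926845
Series (B3 and [0.926845]): 0.899000 × 0.926845 = 0.833234
Parallel ([0.577124] and [0.833234]): 1 − (1 − 0.577124)(1 − 0.833234) = 0.9295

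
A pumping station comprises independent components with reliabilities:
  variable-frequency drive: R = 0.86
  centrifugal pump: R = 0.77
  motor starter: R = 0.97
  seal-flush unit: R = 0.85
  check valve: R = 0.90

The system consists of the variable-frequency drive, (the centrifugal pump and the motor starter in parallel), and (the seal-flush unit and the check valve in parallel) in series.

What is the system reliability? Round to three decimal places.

Parallel (centrifugal pump and motor starter): 1 − (1 − 0.77000)(1 − 0.97000) = 0.99310
Parallel (seal-flush unit and check valve): 1 − (1 − 0.85000)(1 − 0.90000) = 0.98500
Series (variable-frequency drive, [0.99310], and [0.98500]): 0.86000 × 0.99310 × 0.98500 = 0.841

0.841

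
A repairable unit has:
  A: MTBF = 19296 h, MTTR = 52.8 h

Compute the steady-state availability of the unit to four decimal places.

0.9973

A(A) = MTBF/(MTBF+MTTR) = 19296/(19296+52.8) = 0.9973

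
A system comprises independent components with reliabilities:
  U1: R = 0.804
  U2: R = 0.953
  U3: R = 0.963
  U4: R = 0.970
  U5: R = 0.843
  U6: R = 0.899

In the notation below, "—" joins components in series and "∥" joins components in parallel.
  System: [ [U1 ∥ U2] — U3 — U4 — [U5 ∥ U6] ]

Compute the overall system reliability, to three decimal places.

0.911

Parallel (U1 and U2): 1 − (1 − 0.80400)(1 − 0.95300) = 0.99079
Parallel (U5 and U6): 1 − (1 − 0.84300)(1 − 0.89900) = 0.98414
Series ([0.99079], U3, U4, and [0.98414]): 0.99079 × 0.96300 × 0.97000 × 0.98414 = 0.911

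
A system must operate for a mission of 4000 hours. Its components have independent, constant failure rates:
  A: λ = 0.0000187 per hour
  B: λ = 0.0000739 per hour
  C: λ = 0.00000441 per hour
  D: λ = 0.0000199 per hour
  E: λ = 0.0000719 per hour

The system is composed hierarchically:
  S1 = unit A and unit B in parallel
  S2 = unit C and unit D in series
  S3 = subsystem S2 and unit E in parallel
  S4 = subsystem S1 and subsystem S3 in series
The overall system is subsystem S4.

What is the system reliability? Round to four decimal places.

R(A) = exp(−0.0000187 × 4000) = 0.927929
R(B) = exp(−0.0000739 × 4000) = 0.744085
R(C) = exp(−0.00000441 × 4000) = 0.982515
R(D) = exp(−0.0000199 × 4000) = 0.923486
R(E) = exp(−0.0000719 × 4000) = 0.750062
Parallel (A and B): 1 − (1 − 0.927929)(1 − 0.744085) = 0.981556
Series (C and D): 0.982515 × 0.923486 = 0.907339
Parallel ([0.907339] and E): 1 − (1 − 0.907339)(1 − 0.750062) = 0.976840
Series ([0.981556] and [0.976840]): 0.981556 × 0.976840 = 0.9588

0.9588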